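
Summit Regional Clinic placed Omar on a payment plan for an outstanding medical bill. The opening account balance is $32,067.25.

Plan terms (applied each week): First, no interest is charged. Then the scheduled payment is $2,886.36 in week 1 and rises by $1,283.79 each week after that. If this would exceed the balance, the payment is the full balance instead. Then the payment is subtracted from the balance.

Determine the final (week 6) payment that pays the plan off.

# | Opening | Payment | End bal
1 | $32,067.25 | $2,886.36 | $29,180.89
2 | $29,180.89 | $4,170.15 | $25,010.74
3 | $25,010.74 | $5,453.94 | $19,556.80
4 | $19,556.80 | $6,737.73 | $12,819.07
5 | $12,819.07 | $8,021.52 | $4,797.55
6 | $4,797.55 | $4,797.55 | $0.00

$4,797.55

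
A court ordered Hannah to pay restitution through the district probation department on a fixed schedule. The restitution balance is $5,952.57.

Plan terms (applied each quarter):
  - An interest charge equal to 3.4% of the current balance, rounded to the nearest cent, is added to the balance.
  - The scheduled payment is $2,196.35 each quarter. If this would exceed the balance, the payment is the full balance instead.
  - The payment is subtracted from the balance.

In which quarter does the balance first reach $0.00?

Quarter 1: opening $5,952.57; interest $202.39 → $6,154.96; payment $2,196.35; balance $3,958.61
Quarter 2: opening $3,958.61; interest $134.59 → $4,093.20; payment $2,196.35; balance $1,896.85
Quarter 3: opening $1,896.85; interest $64.49 → $1,961.34; payment $1,961.34; balance $0.00
Balance reaches $0.00 in quarter 3.

3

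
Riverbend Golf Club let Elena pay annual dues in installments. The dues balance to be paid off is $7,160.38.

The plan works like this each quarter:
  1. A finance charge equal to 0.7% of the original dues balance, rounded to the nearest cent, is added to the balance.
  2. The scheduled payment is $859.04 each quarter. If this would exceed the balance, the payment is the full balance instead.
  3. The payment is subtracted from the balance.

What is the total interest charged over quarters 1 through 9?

$451.08

Quarter 1: opening $7,160.38; interest $50.12 → $7,210.50; payment $859.04; balance $6,351.46
Quarter 2: opening $6,351.46; interest $50.12 → $6,401.58; payment $859.04; balance $5,542.54
Quarter 3: opening $5,542.54; interest $50.12 → $5,592.66; payment $859.04; balance $4,733.62
Quarter 4: opening $4,733.62; interest $50.12 → $4,783.74; payment $859.04; balance $3,924.70
Quarter 5: opening $3,924.70; interest $50.12 → $3,974.82; payment $859.04; balance $3,115.78
Quarter 6: opening $3,115.78; interest $50.12 → $3,165.90; payment $859.04; balance $2,306.86
Quarter 7: opening $2,306.86; interest $50.12 → $2,356.98; payment $859.04; balance $1,497.94
Quarter 8: opening $1,497.94; interest $50.12 → $1,548.06; payment $859.04; balance $689.02
Quarter 9: opening $689.02; interest $50.12 → $739.14; payment $739.14; balance $0.00
Total interest: $50.12 + $50.12 + $50.12 + $50.12 + $50.12 + $50.12 + $50.12 + $50.12 + $50.12 = $451.08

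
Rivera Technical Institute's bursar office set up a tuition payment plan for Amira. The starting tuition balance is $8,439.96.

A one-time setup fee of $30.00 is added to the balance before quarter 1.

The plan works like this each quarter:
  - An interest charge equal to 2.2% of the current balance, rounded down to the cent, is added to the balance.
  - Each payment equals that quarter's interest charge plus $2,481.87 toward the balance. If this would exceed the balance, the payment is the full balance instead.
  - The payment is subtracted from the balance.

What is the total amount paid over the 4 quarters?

Quarter 1: $8,469.96 +$186.33 interest = $8,656.29; pay $2,668.20 → $5,988.09
Quarter 2: $5,988.09 +$131.73 interest = $6,119.82; pay $2,613.60 → $3,506.22
Quarter 3: $3,506.22 +$77.13 interest = $3,583.35; pay $2,559.00 → $1,024.35
Quarter 4: $1,024.35 +$22.53 interest = $1,046.88; pay $1,046.88 → $0.00
Total paid: $8,887.68

$8,887.68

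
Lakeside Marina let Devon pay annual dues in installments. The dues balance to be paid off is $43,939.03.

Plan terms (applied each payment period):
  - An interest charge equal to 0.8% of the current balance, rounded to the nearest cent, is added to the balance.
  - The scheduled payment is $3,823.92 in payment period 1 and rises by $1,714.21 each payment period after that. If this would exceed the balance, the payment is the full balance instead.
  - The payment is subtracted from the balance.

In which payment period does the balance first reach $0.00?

Payment period 1: opening $43,939.03; interest $351.51 → $44,290.54; payment $3,823.92; balance $40,466.62
Payment period 2: opening $40,466.62; interest $323.73 → $40,790.35; payment $5,538.13; balance $35,252.22
Payment period 3: opening $35,252.22; interest $282.02 → $35,534.24; payment $7,252.34; balance $28,281.90
Payment period 4: opening $28,281.90; interest $226.26 → $28,508.16; payment $8,966.55; balance $19,541.61
Payment period 5: opening $19,541.61; interest $156.33 → $19,697.94; payment $10,680.76; balance $9,017.18
Payment period 6: opening $9,017.18; interest $72.14 → $9,089.32; payment $9,089.32; balance $0.00
Balance reaches $0.00 in payment period 6.

6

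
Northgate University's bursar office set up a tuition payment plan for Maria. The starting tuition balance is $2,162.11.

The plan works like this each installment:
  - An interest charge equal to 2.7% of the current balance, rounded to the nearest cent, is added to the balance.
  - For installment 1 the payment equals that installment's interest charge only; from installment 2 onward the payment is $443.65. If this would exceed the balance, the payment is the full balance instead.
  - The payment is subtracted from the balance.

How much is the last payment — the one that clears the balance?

$132.35

# | Opening | Interest | Payment | End bal
1 | $2,162.11 | $58.38 | $58.38 | $2,162.11
2 | $2,162.11 | $58.38 | $443.65 | $1,776.84
3 | $1,776.84 | $47.97 | $443.65 | $1,381.16
4 | $1,381.16 | $37.29 | $443.65 | $974.80
5 | $974.80 | $26.32 | $443.65 | $557.47
6 | $557.47 | $15.05 | $443.65 | $128.87
7 | $128.87 | $3.48 | $132.35 | $0.00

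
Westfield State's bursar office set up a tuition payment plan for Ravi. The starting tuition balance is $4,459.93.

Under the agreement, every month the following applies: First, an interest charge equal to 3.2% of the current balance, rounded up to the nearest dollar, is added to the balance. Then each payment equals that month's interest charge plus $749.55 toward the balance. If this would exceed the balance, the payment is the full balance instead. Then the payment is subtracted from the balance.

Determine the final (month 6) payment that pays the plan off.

$735.18

Month 1: opening $4,459.93; interest $143.00 → $4,602.93; payment $892.55; balance $3,710.38
Month 2: opening $3,710.38; interest $119.00 → $3,829.38; payment $868.55; balance $2,960.83
Month 3: opening $2,960.83; interest $95.00 → $3,055.83; payment $844.55; balance $2,211.28
Month 4: opening $2,211.28; interest $71.00 → $2,282.28; payment $820.55; balance $1,461.73
Month 5: opening $1,461.73; interest $47.00 → $1,508.73; payment $796.55; balance $712.18
Month 6: opening $712.18; interest $23.00 → $735.18; payment $735.18; balance $0.00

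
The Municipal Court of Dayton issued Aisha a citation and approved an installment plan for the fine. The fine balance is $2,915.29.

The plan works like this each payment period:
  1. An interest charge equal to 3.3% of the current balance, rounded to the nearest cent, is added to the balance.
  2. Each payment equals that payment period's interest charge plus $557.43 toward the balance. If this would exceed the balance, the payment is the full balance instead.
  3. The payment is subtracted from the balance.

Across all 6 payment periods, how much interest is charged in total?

# | Opening | Interest | Payment | End bal
1 | $2,915.29 | $96.20 | $653.63 | $2,357.86
2 | $2,357.86 | $77.81 | $635.24 | $1,800.43
3 | $1,800.43 | $59.41 | $616.84 | $1,243.00
4 | $1,243.00 | $41.02 | $598.45 | $685.57
5 | $685.57 | $22.62 | $580.05 | $128.14
6 | $128.14 | $4.23 | $132.37 | $0.00
Total interest: $96.20 + $77.81 + $59.41 + $41.02 + $22.62 + $4.23 = $301.29

$301.29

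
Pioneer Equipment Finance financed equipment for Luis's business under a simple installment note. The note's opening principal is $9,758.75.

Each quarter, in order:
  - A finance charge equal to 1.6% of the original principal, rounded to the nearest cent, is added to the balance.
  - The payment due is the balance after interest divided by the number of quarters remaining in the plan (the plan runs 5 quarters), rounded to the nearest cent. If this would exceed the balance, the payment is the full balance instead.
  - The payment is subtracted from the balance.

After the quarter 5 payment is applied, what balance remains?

$0.00

Quarter 1: opening $9,758.75; interest $156.14 → $9,914.89; payment $1,982.98; balance $7,931.91
Quarter 2: opening $7,931.91; interest $156.14 → $8,088.05; payment $2,022.01; balance $6,066.04
Quarter 3: opening $6,066.04; interest $156.14 → $6,222.18; payment $2,074.06; balance $4,148.12
Quarter 4: opening $4,148.12; interest $156.14 → $4,304.26; payment $2,152.13; balance $2,152.13
Quarter 5: opening $2,152.13; interest $156.14 → $2,308.27; payment $2,308.27; balance $0.00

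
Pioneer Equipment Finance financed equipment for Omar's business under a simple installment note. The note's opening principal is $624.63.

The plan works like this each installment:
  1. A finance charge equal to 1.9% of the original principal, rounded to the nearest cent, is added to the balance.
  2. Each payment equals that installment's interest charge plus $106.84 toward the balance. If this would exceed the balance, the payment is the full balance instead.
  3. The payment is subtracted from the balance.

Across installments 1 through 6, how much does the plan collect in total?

Installment 1: opening $624.63; interest $11.87 → $636.50; payment $118.71; balance $517.79
Installment 2: opening $517.79; interest $11.87 → $529.66; payment $118.71; balance $410.95
Installment 3: opening $410.95; interest $11.87 → $422.82; payment $118.71; balance $304.11
Installment 4: opening $304.11; interest $11.87 → $315.98; payment $118.71; balance $197.27
Installment 5: opening $197.27; interest $11.87 → $209.14; payment $118.71; balance $90.43
Installment 6: opening $90.43; interest $11.87 → $102.30; payment $102.30; balance $0.00
Total paid: $695.85

$695.85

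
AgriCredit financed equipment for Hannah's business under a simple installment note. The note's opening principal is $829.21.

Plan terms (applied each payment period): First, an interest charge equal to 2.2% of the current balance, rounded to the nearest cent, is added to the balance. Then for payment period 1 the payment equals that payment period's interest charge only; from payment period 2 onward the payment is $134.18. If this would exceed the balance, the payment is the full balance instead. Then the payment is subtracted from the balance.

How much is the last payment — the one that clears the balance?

Payment period 1: $829.21 +$18.24 interest = $847.45; pay $18.24 → $829.21
Payment period 2: $829.21 +$18.24 interest = $847.45; pay $134.18 → $713.27
Payment period 3: $713.27 +$15.69 interest = $728.96; pay $134.18 → $594.78
Payment period 4: $594.78 +$13.09 interest = $607.87; pay $134.18 → $473.69
Payment period 5: $473.69 +$10.42 interest = $484.11; pay $134.18 → $349.93
Payment period 6: $349.93 +$7.70 interest = $357.63; pay $134.18 → $223.45
Payment period 7: $223.45 +$4.92 interest = $228.37; pay $134.18 → $94.19
Payment period 8: $94.19 +$2.07 interest = $96.26; pay $96.26 → $0.00

$96.26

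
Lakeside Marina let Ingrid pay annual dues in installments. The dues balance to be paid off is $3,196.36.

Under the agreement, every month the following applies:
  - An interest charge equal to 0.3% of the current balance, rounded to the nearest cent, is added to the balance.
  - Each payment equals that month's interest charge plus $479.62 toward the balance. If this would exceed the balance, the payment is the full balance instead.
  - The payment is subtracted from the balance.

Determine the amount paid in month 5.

# | Opening | Interest | Payment | End bal
1 | $3,196.36 | $9.59 | $489.21 | $2,716.74
2 | $2,716.74 | $8.15 | $487.77 | $2,237.12
3 | $2,237.12 | $6.71 | $486.33 | $1,757.50
4 | $1,757.50 | $5.27 | $484.89 | $1,277.88
5 | $1,277.88 | $3.83 | $483.45 | $798.26

$483.45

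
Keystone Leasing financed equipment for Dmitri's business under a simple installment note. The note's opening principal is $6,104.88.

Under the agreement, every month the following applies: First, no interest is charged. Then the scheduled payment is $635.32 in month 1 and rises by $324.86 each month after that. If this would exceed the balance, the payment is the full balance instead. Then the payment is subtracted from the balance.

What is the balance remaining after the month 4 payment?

$1,614.44

# | Opening | Payment | End bal
1 | $6,104.88 | $635.32 | $5,469.56
2 | $5,469.56 | $960.18 | $4,509.38
3 | $4,509.38 | $1,285.04 | $3,224.34
4 | $3,224.34 | $1,609.90 | $1,614.44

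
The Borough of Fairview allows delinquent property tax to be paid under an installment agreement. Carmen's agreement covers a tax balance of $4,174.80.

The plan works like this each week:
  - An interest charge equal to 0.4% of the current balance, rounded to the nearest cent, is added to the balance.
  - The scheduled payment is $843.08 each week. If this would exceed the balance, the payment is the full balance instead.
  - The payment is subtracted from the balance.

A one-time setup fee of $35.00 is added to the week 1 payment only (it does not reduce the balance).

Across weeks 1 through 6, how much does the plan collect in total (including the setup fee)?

# | Opening | Interest | Payment | Fee | End bal
1 | $4,174.80 | $16.70 | $843.08 | $35.00 | $3,348.42
2 | $3,348.42 | $13.39 | $843.08 | — | $2,518.73
3 | $2,518.73 | $10.07 | $843.08 | — | $1,685.72
4 | $1,685.72 | $6.74 | $843.08 | — | $849.38
5 | $849.38 | $3.40 | $843.08 | — | $9.70
6 | $9.70 | $0.04 | $9.74 | — | $0.00
Total paid: $4,260.14

$4,260.14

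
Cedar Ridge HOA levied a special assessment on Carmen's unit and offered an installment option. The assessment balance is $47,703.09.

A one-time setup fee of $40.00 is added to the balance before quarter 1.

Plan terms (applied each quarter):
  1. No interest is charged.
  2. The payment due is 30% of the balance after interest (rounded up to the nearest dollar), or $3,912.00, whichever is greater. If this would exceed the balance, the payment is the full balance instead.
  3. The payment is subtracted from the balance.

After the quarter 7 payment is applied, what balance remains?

# | Opening | Payment | End bal
1 | $47,743.09 | $14,323.00 | $33,420.09
2 | $33,420.09 | $10,027.00 | $23,393.09
3 | $23,393.09 | $7,018.00 | $16,375.09
4 | $16,375.09 | $4,913.00 | $11,462.09
5 | $11,462.09 | $3,912.00 | $7,550.09
6 | $7,550.09 | $3,912.00 | $3,638.09
7 | $3,638.09 | $3,638.09 | $0.00

$0.00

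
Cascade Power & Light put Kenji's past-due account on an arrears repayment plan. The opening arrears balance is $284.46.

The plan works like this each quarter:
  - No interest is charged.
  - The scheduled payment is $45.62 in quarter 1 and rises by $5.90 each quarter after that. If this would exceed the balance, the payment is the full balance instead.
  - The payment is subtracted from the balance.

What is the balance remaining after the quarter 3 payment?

Quarter 1: $284.46 − $45.62 → $238.84
Quarter 2: $238.84 − $51.52 → $187.32
Quarter 3: $187.32 − $57.42 → $129.90

$129.90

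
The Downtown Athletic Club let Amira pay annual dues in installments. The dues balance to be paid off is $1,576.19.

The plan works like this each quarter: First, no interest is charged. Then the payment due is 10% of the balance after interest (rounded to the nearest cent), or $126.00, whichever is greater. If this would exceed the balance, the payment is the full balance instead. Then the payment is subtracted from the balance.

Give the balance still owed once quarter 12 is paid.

Quarter 1: $1,576.19 − $157.62 → $1,418.57
Quarter 2: $1,418.57 − $141.86 → $1,276.71
Quarter 3: $1,276.71 − $127.67 → $1,149.04
Quarter 4: $1,149.04 − $126.00 → $1,023.04
Quarter 5: $1,023.04 − $126.00 → $897.04
Quarter 6: $897.04 − $126.00 → $771.04
Quarter 7: $771.04 − $126.00 → $645.04
Quarter 8: $645.04 − $126.00 → $519.04
Quarter 9: $519.04 − $126.00 → $393.04
Quarter 10: $393.04 − $126.00 → $267.04
Quarter 11: $267.04 − $126.00 → $141.04
Quarter 12: $141.04 − $126.00 → $15.04

$15.04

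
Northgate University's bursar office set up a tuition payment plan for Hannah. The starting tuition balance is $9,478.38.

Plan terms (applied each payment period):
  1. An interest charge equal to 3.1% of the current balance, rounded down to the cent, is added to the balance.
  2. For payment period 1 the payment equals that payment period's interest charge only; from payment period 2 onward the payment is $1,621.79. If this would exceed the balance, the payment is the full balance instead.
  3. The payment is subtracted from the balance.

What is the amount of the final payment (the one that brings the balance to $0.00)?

Payment period 1: opening $9,478.38; interest $293.82 → $9,772.20; payment $293.82; balance $9,478.38
Payment period 2: opening $9,478.38; interest $293.82 → $9,772.20; payment $1,621.79; balance $8,150.41
Payment period 3: opening $8,150.41; interest $252.66 → $8,403.07; payment $1,621.79; balance $6,781.28
Payment period 4: opening $6,781.28; interest $210.21 → $6,991.49; payment $1,621.79; balance $5,369.70
Payment period 5: opening $5,369.70; interest $166.46 → $5,536.16; payment $1,621.79; balance $3,914.37
Payment period 6: opening $3,914.37; interest $121.34 → $4,035.71; payment $1,621.79; balance $2,413.92
Payment period 7: opening $2,413.92; interest $74.83 → $2,488.75; payment $1,621.79; balance $866.96
Payment period 8: opening $866.96; interest $26.87 → $893.83; payment $893.83; balance $0.00

$893.83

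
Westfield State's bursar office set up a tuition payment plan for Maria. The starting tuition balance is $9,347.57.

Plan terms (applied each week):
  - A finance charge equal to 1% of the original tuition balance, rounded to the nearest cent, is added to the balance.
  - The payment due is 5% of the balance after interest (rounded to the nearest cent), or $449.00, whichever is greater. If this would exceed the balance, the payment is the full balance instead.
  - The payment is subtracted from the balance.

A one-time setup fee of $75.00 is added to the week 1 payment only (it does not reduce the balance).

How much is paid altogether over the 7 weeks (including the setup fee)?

Week 1: opening $9,347.57; interest $93.48 → $9,441.05; payment $472.05 (+ $75.00 fee); balance $8,969.00
Week 2: opening $8,969.00; interest $93.48 → $9,062.48; payment $453.12; balance $8,609.36
Week 3: opening $8,609.36; interest $93.48 → $8,702.84; payment $449.00; balance $8,253.84
Week 4: opening $8,253.84; interest $93.48 → $8,347.32; payment $449.00; balance $7,898.32
Week 5: opening $7,898.32; interest $93.48 → $7,991.80; payment $449.00; balance $7,542.80
Week 6: opening $7,542.80; interest $93.48 → $7,636.28; payment $449.00; balance $7,187.28
Week 7: opening $7,187.28; interest $93.48 → $7,280.76; payment $449.00; balance $6,831.76
Total paid: $3,245.17

$3,245.17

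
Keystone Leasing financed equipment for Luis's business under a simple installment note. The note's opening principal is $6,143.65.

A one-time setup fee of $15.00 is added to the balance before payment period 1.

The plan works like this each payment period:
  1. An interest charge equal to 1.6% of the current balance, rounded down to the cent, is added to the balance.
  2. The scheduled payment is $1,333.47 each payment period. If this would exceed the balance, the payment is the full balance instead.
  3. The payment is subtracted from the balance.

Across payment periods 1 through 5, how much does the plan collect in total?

Payment period 1: opening $6,158.65; interest $98.53 → $6,257.18; payment $1,333.47; balance $4,923.71
Payment period 2: opening $4,923.71; interest $78.77 → $5,002.48; payment $1,333.47; balance $3,669.01
Payment period 3: opening $3,669.01; interest $58.70 → $3,727.71; payment $1,333.47; balance $2,394.24
Payment period 4: opening $2,394.24; interest $38.30 → $2,432.54; payment $1,333.47; balance $1,099.07
Payment period 5: opening $1,099.07; interest $17.58 → $1,116.65; payment $1,116.65; balance $0.00
Total paid: $6,450.53

$6,450.53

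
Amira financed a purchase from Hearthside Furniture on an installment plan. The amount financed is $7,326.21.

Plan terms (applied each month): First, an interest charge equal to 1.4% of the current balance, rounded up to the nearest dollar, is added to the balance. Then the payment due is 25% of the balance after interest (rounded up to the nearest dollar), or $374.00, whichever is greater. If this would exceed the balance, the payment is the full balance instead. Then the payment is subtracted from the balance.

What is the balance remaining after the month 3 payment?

# | Opening | Interest | Payment | End bal
1 | $7,326.21 | $103.00 | $1,858.00 | $5,571.21
2 | $5,571.21 | $78.00 | $1,413.00 | $4,236.21
3 | $4,236.21 | $60.00 | $1,075.00 | $3,221.21

$3,221.21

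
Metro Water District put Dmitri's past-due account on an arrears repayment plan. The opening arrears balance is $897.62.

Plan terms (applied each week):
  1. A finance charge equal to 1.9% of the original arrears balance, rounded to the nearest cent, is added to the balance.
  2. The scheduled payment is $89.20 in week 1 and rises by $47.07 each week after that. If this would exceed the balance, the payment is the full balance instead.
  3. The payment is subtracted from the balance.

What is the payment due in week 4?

$230.41

# | Opening | Interest | Payment | End bal
1 | $897.62 | $17.05 | $89.20 | $825.47
2 | $825.47 | $17.05 | $136.27 | $706.25
3 | $706.25 | $17.05 | $183.34 | $539.96
4 | $539.96 | $17.05 | $230.41 | $326.60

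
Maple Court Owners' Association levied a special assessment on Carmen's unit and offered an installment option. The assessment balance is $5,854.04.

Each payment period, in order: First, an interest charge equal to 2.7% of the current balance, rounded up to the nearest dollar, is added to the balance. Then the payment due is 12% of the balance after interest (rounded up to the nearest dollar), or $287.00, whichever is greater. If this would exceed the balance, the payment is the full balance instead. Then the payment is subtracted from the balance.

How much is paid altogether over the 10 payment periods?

$4,779.00

Payment period 1: $5,854.04 +$159.00 interest = $6,013.04; pay $722.00 → $5,291.04
Payment period 2: $5,291.04 +$143.00 interest = $5,434.04; pay $653.00 → $4,781.04
Payment period 3: $4,781.04 +$130.00 interest = $4,911.04; pay $590.00 → $4,321.04
Payment period 4: $4,321.04 +$117.00 interest = $4,438.04; pay $533.00 → $3,905.04
Payment period 5: $3,905.04 +$106.00 interest = $4,011.04; pay $482.00 → $3,529.04
Payment period 6: $3,529.04 +$96.00 interest = $3,625.04; pay $436.00 → $3,189.04
Payment period 7: $3,189.04 +$87.00 interest = $3,276.04; pay $394.00 → $2,882.04
Payment period 8: $2,882.04 +$78.00 interest = $2,960.04; pay $356.00 → $2,604.04
Payment period 9: $2,604.04 +$71.00 interest = $2,675.04; pay $322.00 → $2,353.04
Payment period 10: $2,353.04 +$64.00 interest = $2,417.04; pay $291.00 → $2,126.04
Total paid: $4,779.00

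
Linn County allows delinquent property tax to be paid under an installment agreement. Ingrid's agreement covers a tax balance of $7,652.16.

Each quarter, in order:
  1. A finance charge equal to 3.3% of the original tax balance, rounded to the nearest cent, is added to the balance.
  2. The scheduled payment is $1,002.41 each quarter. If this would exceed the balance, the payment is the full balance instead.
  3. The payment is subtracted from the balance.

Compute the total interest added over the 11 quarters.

$2,777.72

# | Opening | Interest | Payment | End bal
1 | $7,652.16 | $252.52 | $1,002.41 | $6,902.27
2 | $6,902.27 | $252.52 | $1,002.41 | $6,152.38
3 | $6,152.38 | $252.52 | $1,002.41 | $5,402.49
4 | $5,402.49 | $252.52 | $1,002.41 | $4,652.60
5 | $4,652.60 | $252.52 | $1,002.41 | $3,902.71
6 | $3,902.71 | $252.52 | $1,002.41 | $3,152.82
7 | $3,152.82 | $252.52 | $1,002.41 | $2,402.93
8 | $2,402.93 | $252.52 | $1,002.41 | $1,653.04
9 | $1,653.04 | $252.52 | $1,002.41 | $903.15
10 | $903.15 | $252.52 | $1,002.41 | $153.26
11 | $153.26 | $252.52 | $405.78 | $0.00
Total interest: $252.52 + $252.52 + $252.52 + $252.52 + $252.52 + $252.52 + $252.52 + $252.52 + $252.52 + $252.52 + $252.52 = $2,777.72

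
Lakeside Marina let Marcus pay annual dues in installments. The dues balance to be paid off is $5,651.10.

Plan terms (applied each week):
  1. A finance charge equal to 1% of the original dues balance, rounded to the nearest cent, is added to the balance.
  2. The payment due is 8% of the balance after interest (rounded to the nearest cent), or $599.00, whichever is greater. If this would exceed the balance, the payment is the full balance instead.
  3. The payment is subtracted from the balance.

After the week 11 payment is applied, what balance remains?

$0.00

# | Opening | Interest | Payment | End bal
1 | $5,651.10 | $56.51 | $599.00 | $5,108.61
2 | $5,108.61 | $56.51 | $599.00 | $4,566.12
3 | $4,566.12 | $56.51 | $599.00 | $4,023.63
4 | $4,023.63 | $56.51 | $599.00 | $3,481.14
5 | $3,481.14 | $56.51 | $599.00 | $2,938.65
6 | $2,938.65 | $56.51 | $599.00 | $2,396.16
7 | $2,396.16 | $56.51 | $599.00 | $1,853.67
8 | $1,853.67 | $56.51 | $599.00 | $1,311.18
9 | $1,311.18 | $56.51 | $599.00 | $768.69
10 | $768.69 | $56.51 | $599.00 | $226.20
11 | $226.20 | $56.51 | $282.71 | $0.00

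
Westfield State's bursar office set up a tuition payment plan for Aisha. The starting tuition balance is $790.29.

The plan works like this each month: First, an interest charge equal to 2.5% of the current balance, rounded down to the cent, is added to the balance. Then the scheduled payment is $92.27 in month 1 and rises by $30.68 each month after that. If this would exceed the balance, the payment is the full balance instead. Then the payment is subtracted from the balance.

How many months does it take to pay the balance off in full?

Month 1: opening $790.29; interest $19.75 → $810.04; payment $92.27; balance $717.77
Month 2: opening $717.77; interest $17.94 → $735.71; payment $122.95; balance $612.76
Month 3: opening $612.76; interest $15.31 → $628.07; payment $153.63; balance $474.44
Month 4: opening $474.44; interest $11.86 → $486.30; payment $184.31; balance $301.99
Month 5: opening $301.99; interest $7.54 → $309.53; payment $214.99; balance $94.54
Month 6: opening $94.54; interest $2.36 → $96.90; payment $96.90; balance $0.00
Balance reaches $0.00 in month 6.

6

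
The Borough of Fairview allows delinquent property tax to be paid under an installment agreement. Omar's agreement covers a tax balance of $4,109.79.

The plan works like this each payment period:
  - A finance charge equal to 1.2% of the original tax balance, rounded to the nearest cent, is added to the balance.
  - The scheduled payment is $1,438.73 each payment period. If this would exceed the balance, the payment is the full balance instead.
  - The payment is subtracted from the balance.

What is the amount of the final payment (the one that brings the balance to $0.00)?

$1,380.29

Payment period 1: opening $4,109.79; interest $49.32 → $4,159.11; payment $1,438.73; balance $2,720.38
Payment period 2: opening $2,720.38; interest $49.32 → $2,769.70; payment $1,438.73; balance $1,330.97
Payment period 3: opening $1,330.97; interest $49.32 → $1,380.29; payment $1,380.29; balance $0.00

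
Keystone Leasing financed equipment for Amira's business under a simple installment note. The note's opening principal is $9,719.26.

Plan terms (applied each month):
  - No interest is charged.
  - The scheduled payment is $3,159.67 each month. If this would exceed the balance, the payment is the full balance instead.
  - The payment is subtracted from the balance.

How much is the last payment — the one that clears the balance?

$240.25

Month 1: opening $9,719.26; payment $3,159.67; balance $6,559.59
Month 2: opening $6,559.59; payment $3,159.67; balance $3,399.92
Month 3: opening $3,399.92; payment $3,159.67; balance $240.25
Month 4: opening $240.25; payment $240.25; balance $0.00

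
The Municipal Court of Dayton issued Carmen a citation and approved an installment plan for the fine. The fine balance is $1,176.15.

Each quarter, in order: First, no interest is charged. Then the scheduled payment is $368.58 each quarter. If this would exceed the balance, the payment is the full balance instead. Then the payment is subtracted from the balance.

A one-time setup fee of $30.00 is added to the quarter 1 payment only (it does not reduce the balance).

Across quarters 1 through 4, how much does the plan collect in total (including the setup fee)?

$1,206.15

Quarter 1: $1,176.15 − $368.58 (+ $30.00 fee) → $807.57
Quarter 2: $807.57 − $368.58 → $438.99
Quarter 3: $438.99 − $368.58 → $70.41
Quarter 4: $70.41 − $70.41 → $0.00
Total paid: $1,206.15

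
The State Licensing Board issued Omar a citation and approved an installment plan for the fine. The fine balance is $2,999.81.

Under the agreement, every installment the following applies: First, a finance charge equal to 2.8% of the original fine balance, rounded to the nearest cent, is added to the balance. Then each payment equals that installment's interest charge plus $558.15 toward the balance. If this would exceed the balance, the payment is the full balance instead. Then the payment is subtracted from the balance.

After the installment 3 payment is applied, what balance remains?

Installment 1: opening $2,999.81; interest $83.99 → $3,083.80; payment $642.14; balance $2,441.66
Installment 2: opening $2,441.66; interest $83.99 → $2,525.65; payment $642.14; balance $1,883.51
Installment 3: opening $1,883.51; interest $83.99 → $1,967.50; payment $642.14; balance $1,325.36

$1,325.36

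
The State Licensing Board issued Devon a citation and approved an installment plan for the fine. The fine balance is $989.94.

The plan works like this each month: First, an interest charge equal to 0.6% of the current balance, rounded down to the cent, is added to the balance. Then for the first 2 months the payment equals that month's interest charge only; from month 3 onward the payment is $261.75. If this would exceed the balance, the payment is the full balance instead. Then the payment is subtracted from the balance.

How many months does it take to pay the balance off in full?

# | Opening | Interest | Payment | End bal
1 | $989.94 | $5.93 | $5.93 | $989.94
2 | $989.94 | $5.93 | $5.93 | $989.94
3 | $989.94 | $5.93 | $261.75 | $734.12
4 | $734.12 | $4.40 | $261.75 | $476.77
5 | $476.77 | $2.86 | $261.75 | $217.88
6 | $217.88 | $1.30 | $219.18 | $0.00
Balance reaches $0.00 in month 6.

6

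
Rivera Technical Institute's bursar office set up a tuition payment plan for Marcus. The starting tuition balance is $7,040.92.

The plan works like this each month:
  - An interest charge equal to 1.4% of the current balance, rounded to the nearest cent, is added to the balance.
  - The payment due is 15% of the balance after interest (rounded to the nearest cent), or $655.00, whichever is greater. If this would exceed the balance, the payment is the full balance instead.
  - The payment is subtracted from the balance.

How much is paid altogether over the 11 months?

# | Opening | Interest | Payment | End bal
1 | $7,040.92 | $98.57 | $1,070.92 | $6,068.57
2 | $6,068.57 | $84.96 | $923.03 | $5,230.50
3 | $5,230.50 | $73.23 | $795.56 | $4,508.17
4 | $4,508.17 | $63.11 | $685.69 | $3,885.59
5 | $3,885.59 | $54.40 | $655.00 | $3,284.99
6 | $3,284.99 | $45.99 | $655.00 | $2,675.98
7 | $2,675.98 | $37.46 | $655.00 | $2,058.44
8 | $2,058.44 | $28.82 | $655.00 | $1,432.26
9 | $1,432.26 | $20.05 | $655.00 | $797.31
10 | $797.31 | $11.16 | $655.00 | $153.47
11 | $153.47 | $2.15 | $155.62 | $0.00
Total paid: $7,560.82

$7,560.82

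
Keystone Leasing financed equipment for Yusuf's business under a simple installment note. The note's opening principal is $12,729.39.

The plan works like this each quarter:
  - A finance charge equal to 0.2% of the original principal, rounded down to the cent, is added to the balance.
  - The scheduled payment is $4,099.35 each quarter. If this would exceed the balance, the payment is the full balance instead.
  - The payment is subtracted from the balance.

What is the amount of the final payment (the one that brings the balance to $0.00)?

$533.14

Quarter 1: opening $12,729.39; interest $25.45 → $12,754.84; payment $4,099.35; balance $8,655.49
Quarter 2: opening $8,655.49; interest $25.45 → $8,680.94; payment $4,099.35; balance $4,581.59
Quarter 3: opening $4,581.59; interest $25.45 → $4,607.04; payment $4,099.35; balance $507.69
Quarter 4: opening $507.69; interest $25.45 → $533.14; payment $533.14; balance $0.00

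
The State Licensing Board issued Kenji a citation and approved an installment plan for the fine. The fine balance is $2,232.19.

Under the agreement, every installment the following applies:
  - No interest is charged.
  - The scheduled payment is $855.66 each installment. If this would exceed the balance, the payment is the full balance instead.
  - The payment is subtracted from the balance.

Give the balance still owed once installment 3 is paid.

# | Opening | Payment | End bal
1 | $2,232.19 | $855.66 | $1,376.53
2 | $1,376.53 | $855.66 | $520.87
3 | $520.87 | $520.87 | $0.00

$0.00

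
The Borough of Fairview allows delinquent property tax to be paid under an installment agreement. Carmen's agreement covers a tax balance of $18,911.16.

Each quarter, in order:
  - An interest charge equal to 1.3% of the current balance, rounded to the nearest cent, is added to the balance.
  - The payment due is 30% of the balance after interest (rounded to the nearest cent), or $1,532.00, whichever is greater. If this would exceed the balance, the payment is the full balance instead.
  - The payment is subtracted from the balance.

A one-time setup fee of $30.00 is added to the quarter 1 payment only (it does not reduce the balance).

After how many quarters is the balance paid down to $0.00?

8

Quarter 1: $18,911.16 +$245.85 interest = $19,157.01; pay $5,747.10 (+ $30.00 fee) → $13,409.91
Quarter 2: $13,409.91 +$174.33 interest = $13,584.24; pay $4,075.27 → $9,508.97
Quarter 3: $9,508.97 +$123.62 interest = $9,632.59; pay $2,889.78 → $6,742.81
Quarter 4: $6,742.81 +$87.66 interest = $6,830.47; pay $2,049.14 → $4,781.33
Quarter 5: $4,781.33 +$62.16 interest = $4,843.49; pay $1,532.00 → $3,311.49
Quarter 6: $3,311.49 +$43.05 interest = $3,354.54; pay $1,532.00 → $1,822.54
Quarter 7: $1,822.54 +$23.69 interest = $1,846.23; pay $1,532.00 → $314.23
Quarter 8: $314.23 +$4.08 interest = $318.31; pay $318.31 → $0.00
Balance reaches $0.00 in quarter 8.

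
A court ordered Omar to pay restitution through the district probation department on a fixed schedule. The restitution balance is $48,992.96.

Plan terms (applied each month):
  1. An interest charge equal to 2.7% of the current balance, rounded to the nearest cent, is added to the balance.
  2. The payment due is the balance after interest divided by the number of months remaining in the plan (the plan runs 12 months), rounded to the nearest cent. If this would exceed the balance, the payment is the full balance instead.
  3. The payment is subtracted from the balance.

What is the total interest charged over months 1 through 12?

$9,509.84

Month 1: opening $48,992.96; interest $1,322.81 → $50,315.77; payment $4,192.98; balance $46,122.79
Month 2: opening $46,122.79; interest $1,245.32 → $47,368.11; payment $4,306.19; balance $43,061.92
Month 3: opening $43,061.92; interest $1,162.67 → $44,224.59; payment $4,422.46; balance $39,802.13
Month 4: opening $39,802.13; interest $1,074.66 → $40,876.79; payment $4,541.87; balance $36,334.92
Month 5: opening $36,334.92; interest $981.04 → $37,315.96; payment $4,664.50; balance $32,651.46
Month 6: opening $32,651.46; interest $881.59 → $33,533.05; payment $4,790.44; balance $28,742.61
Month 7: opening $28,742.61; interest $776.05 → $29,518.66; payment $4,919.78; balance $24,598.88
Month 8: opening $24,598.88; interest $664.17 → $25,263.05; payment $5,052.61; balance $20,210.44
Month 9: opening $20,210.44; interest $545.68 → $20,756.12; payment $5,189.03; balance $15,567.09
Month 10: opening $15,567.09; interest $420.31 → $15,987.40; payment $5,329.13; balance $10,658.27
Month 11: opening $10,658.27; interest $287.77 → $10,946.04; payment $5,473.02; balance $5,473.02
Month 12: opening $5,473.02; interest $147.77 → $5,620.79; payment $5,620.79; balance $0.00
Total interest: $1,322.81 + $1,245.32 + $1,162.67 + $1,074.66 + $981.04 + $881.59 + $776.05 + $664.17 + $545.68 + $420.31 + $287.77 + $147.77 = $9,509.84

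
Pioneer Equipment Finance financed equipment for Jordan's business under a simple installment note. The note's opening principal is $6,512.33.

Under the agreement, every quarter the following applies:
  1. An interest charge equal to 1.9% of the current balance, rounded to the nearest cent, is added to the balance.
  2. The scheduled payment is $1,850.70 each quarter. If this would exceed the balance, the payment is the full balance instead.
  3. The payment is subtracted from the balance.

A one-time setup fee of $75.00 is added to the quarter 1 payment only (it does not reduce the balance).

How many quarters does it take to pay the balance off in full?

Quarter 1: $6,512.33 +$123.73 interest = $6,636.06; pay $1,850.70 (+ $75.00 fee) → $4,785.36
Quarter 2: $4,785.36 +$90.92 interest = $4,876.28; pay $1,850.70 → $3,025.58
Quarter 3: $3,025.58 +$57.49 interest = $3,083.07; pay $1,850.70 → $1,232.37
Quarter 4: $1,232.37 +$23.42 interest = $1,255.79; pay $1,255.79 → $0.00
Balance reaches $0.00 in quarter 4.

4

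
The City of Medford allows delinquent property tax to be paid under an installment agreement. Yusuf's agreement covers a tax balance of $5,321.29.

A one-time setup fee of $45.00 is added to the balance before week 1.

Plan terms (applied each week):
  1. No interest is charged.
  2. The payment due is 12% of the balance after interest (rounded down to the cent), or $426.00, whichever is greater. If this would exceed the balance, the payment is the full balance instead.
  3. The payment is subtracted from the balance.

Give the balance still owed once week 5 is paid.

$2,792.16

Week 1: opening $5,366.29; payment $643.95; balance $4,722.34
Week 2: opening $4,722.34; payment $566.68; balance $4,155.66
Week 3: opening $4,155.66; payment $498.67; balance $3,656.99
Week 4: opening $3,656.99; payment $438.83; balance $3,218.16
Week 5: opening $3,218.16; payment $426.00; balance $2,792.16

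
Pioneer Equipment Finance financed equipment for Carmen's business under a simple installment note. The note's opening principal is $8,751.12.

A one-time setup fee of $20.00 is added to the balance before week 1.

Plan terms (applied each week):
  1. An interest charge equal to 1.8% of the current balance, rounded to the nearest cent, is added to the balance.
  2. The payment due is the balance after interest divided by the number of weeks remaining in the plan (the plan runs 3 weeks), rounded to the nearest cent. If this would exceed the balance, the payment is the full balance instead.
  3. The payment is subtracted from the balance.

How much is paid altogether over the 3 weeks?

$9,090.69

# | Opening | Interest | Payment | End bal
1 | $8,771.12 | $157.88 | $2,976.33 | $5,952.67
2 | $5,952.67 | $107.15 | $3,029.91 | $3,029.91
3 | $3,029.91 | $54.54 | $3,084.45 | $0.00
Total paid: $9,090.69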